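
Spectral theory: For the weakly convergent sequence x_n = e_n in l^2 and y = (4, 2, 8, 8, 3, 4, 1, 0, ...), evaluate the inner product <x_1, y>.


x_1 = e_1 is the standard basis vector with 1 in position 1.
<x_1, y> = y_1 = 4
As n -> infinity, <x_n, y> -> 0, confirming weak convergence of (x_n) to 0.

4


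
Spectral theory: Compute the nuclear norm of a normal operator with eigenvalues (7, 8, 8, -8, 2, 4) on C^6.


For a normal operator, singular values equal |eigenvalues|.
Trace norm = sum |lambda_i| = 7 + 8 + 8 + 8 + 2 + 4
= 37

37


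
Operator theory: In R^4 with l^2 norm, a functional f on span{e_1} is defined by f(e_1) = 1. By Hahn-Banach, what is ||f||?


The norm of f is given by ||f|| = sup_{||x||=1} |f(x)|.
On span{e_1}, ||e_1|| = 1, so ||f|| = |f(e_1)| / ||e_1||
= |1| / 1 = 1.0000

1.0000


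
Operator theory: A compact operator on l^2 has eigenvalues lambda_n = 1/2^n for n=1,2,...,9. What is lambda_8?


The eigenvalue formula gives lambda_8 = 1/2^8
= 1/256
= 0.0039

0.0039


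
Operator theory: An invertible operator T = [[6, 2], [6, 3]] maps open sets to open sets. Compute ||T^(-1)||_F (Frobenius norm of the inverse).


det(T) = 6*3 - 2*6 = 6
T^(-1) = (1/6) * [[3, -2], [-6, 6]] = [[0.5000, -0.3333], [-1.0000, 1.0000]]
||T^(-1)||_F^2 = 0.5000^2 + (-0.3333)^2 + (-1.0000)^2 + 1.0000^2 = 2.3611
||T^(-1)||_F = sqrt(2.3611) = 1.5366

1.5366


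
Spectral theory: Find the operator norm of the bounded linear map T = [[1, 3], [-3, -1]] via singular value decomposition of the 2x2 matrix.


A^T A = [[10, 6], [6, 10]]
trace(A^T A) = 20, det(A^T A) = 64
discriminant = 20^2 - 4*64 = 144
Largest eigenvalue of A^T A = (trace + sqrt(disc))/2 = 16.0000
||T|| = sqrt(16.0000) = 4.0000

4.0000


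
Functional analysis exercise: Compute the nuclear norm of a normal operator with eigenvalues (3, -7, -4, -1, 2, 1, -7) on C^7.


For a normal operator, singular values equal |eigenvalues|.
Trace norm = sum |lambda_i| = 3 + 7 + 4 + 1 + 2 + 1 + 7
= 25

25


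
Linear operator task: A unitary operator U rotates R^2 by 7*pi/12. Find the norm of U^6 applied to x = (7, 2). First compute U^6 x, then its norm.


U is a rotation by theta = 7*pi/12
U^6 = rotation by 6*theta = 42*pi/12 = 18*pi/12 (mod 2*pi)
cos(18*pi/12) = 0.0000, sin(18*pi/12) = -1.0000
U^6 x = (0.0000 * 7 - -1.0000 * 2, -1.0000 * 7 + 0.0000 * 2)
= (2.0000, -7.0000)
||U^6 x|| = sqrt(2.0000^2 + (-7.0000)^2) = sqrt(53.0000) = 7.2801

7.2801


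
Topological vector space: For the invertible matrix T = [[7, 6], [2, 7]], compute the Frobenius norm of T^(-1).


det(T) = 7*7 - 6*2 = 37
T^(-1) = (1/37) * [[7, -6], [-2, 7]] = [[0.1892, -0.1622], [-0.0541, 0.1892]]
||T^(-1)||_F^2 = 0.1892^2 + (-0.1622)^2 + (-0.0541)^2 + 0.1892^2 = 0.1008
||T^(-1)||_F = sqrt(0.1008) = 0.3175

0.3175


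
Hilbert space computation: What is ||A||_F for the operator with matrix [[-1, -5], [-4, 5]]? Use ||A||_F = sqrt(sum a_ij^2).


||A||_F^2 = sum a_ij^2
= (-1)^2 + (-5)^2 + (-4)^2 + 5^2
= 1 + 25 + 16 + 25 = 67
||A||_F = sqrt(67) = 8.1854

8.1854


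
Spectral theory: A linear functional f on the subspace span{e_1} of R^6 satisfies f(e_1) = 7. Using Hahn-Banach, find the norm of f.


The norm of f is given by ||f|| = sup_{||x||=1} |f(x)|.
On span{e_1}, ||e_1|| = 1, so ||f|| = |f(e_1)| / ||e_1||
= |7| / 1 = 7.0000

7.0000


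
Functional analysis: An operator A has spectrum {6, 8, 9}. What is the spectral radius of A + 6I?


Spectrum of A + 6I = {12, 14, 15}
Spectral radius = max |lambda| over the shifted spectrum
= max(12, 14, 15) = 15

15


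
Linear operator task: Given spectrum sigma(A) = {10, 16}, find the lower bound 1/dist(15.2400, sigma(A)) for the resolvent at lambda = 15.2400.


dist(15.2400, {10, 16}) = min(|15.2400 - 10|, |15.2400 - 16|)
= min(5.2400, 0.7600) = 0.7600
Resolvent bound = 1/0.7600 = 1.3158

1.3158


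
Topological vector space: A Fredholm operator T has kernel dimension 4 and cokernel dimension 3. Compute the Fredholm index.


The Fredholm index is defined as ind(T) = dim(ker T) - dim(coker T)
= 4 - 3
= 1

1


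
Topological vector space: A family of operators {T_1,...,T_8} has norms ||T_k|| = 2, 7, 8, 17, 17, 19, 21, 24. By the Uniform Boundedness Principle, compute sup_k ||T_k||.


By the Uniform Boundedness Principle, the supremum of norms is finite.
sup_k ||T_k|| = max(2, 7, 8, 17, 17, 19, 21, 24) = 24

24


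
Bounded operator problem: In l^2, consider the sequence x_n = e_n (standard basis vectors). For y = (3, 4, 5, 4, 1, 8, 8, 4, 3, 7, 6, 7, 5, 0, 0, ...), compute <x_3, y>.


x_3 = e_3 is the standard basis vector with 1 in position 3.
<x_3, y> = y_3 = 5
As n -> infinity, <x_n, y> -> 0, confirming weak convergence of (x_n) to 0.

5


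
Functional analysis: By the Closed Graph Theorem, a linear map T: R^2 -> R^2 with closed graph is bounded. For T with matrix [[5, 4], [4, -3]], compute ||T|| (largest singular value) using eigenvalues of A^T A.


A^T A = [[41, 8], [8, 25]]
trace(A^T A) = 66, det(A^T A) = 961
discriminant = 66^2 - 4*961 = 512
Largest eigenvalue of A^T A = (trace + sqrt(disc))/2 = 44.3137
||T|| = sqrt(44.3137) = 6.6569

6.6569


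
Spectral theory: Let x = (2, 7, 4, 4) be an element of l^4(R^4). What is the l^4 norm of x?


The l^4 norm = (sum |x_i|^4)^(1/4)
Sum of 4th powers = 16 + 2401 + 256 + 256 = 2929
||x||_4 = (2929)^(1/4) = 7.3566

7.3566


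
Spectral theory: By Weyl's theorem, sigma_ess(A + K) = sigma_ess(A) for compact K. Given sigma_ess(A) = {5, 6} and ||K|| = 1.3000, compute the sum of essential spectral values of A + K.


By Weyl's theorem, the essential spectrum is invariant under compact perturbations.
sigma_ess(A + K) = sigma_ess(A) = {5, 6}
Sum = 5 + 6 = 11

11


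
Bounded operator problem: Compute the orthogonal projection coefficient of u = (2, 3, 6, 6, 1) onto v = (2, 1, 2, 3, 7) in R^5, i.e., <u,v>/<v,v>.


Computing <u,v> = 2*2 + 3*1 + 6*2 + 6*3 + 1*7 = 44
Computing <v,v> = 2^2 + 1^2 + 2^2 + 3^2 + 7^2 = 67
Projection coefficient = 44/67 = 0.6567

0.6567


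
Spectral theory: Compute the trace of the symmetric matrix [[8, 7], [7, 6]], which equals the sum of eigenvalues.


For a self-adjoint (symmetric) matrix, the eigenvalues are real.
The sum of eigenvalues equals the trace of the matrix.
trace = 8 + 6 = 14

14


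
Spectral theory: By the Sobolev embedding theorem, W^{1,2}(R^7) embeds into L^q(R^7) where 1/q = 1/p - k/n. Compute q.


Using the Sobolev embedding formula: 1/q = 1/p - k/n
1/q = 1/2 - 1/7 = 5/14
q = 1/(5/14) = 14/5 = 2.8000

2.8000


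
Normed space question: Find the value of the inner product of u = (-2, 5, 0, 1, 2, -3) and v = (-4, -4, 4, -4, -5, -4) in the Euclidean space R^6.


Computing the standard inner product <u, v> = sum u_i * v_i
= -2*-4 + 5*-4 + 0*4 + 1*-4 + 2*-5 + -3*-4
= 8 + -20 + 0 + -4 + -10 + 12
= -14

-14


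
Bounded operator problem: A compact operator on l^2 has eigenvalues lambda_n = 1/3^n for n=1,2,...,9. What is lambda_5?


The eigenvalue formula gives lambda_5 = 1/3^5
= 1/243
= 0.0041

0.0041


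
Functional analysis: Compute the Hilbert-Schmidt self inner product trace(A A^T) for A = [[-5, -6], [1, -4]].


trace(A * A^T) = sum of squares of all entries
= (-5)^2 + (-6)^2 + 1^2 + (-4)^2
= 25 + 36 + 1 + 16
= 78

78


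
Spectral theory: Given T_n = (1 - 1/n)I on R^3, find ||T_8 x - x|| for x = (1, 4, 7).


T_8 x - x = (1 - 1/8)x - x = -x/8
||x|| = sqrt(66) = 8.1240
||T_8 x - x|| = ||x||/8 = 8.1240/8 = 1.0155

1.0155


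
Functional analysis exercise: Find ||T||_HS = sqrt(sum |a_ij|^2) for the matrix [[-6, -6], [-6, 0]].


The Hilbert-Schmidt norm is sqrt(sum of squares of all entries).
Sum of squares = (-6)^2 + (-6)^2 + (-6)^2 + 0^2
= 36 + 36 + 36 + 0 = 108
||T||_HS = sqrt(108) = 10.3923

10.3923


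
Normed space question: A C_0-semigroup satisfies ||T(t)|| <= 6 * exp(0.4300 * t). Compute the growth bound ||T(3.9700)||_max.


||T(3.9700)|| <= 6 * exp(0.4300 * 3.9700)
= 6 * exp(1.7071)
= 6 * 5.5130
= 33.0777

33.0777


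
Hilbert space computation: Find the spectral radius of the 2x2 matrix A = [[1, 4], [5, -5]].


For a 2x2 matrix, eigenvalues satisfy lambda^2 - (trace)*lambda + det = 0
trace = 1 + -5 = -4
det = 1*-5 - 4*5 = -25
discriminant = (-4)^2 - 4*(-25) = 116
spectral radius = max |eigenvalue| = 7.3852

7.3852


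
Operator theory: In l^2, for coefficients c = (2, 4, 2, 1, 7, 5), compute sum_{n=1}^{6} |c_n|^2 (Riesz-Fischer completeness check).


sum |c_n|^2 = 2^2 + 4^2 + 2^2 + 1^2 + 7^2 + 5^2
= 4 + 16 + 4 + 1 + 49 + 25
= 99

99


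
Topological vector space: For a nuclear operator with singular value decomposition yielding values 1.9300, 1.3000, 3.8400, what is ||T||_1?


The nuclear norm is the sum of all singular values.
||T||_1 = 1.9300 + 1.3000 + 3.8400
= 7.0700

7.0700


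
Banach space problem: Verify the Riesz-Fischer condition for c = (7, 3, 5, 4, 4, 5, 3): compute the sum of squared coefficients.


sum |c_n|^2 = 7^2 + 3^2 + 5^2 + 4^2 + 4^2 + 5^2 + 3^2
= 49 + 9 + 25 + 16 + 16 + 25 + 9
= 149

149


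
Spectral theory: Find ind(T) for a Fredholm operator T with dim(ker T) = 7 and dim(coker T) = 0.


The Fredholm index is defined as ind(T) = dim(ker T) - dim(coker T)
= 7 - 0
= 7

7


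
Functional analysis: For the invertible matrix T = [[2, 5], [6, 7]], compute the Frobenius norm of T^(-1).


det(T) = 2*7 - 5*6 = -16
T^(-1) = (1/-16) * [[7, -5], [-6, 2]] = [[-0.4375, 0.3125], [0.3750, -0.1250]]
||T^(-1)||_F^2 = (-0.4375)^2 + 0.3125^2 + 0.3750^2 + (-0.1250)^2 = 0.4453
||T^(-1)||_F = sqrt(0.4453) = 0.6673

0.6673


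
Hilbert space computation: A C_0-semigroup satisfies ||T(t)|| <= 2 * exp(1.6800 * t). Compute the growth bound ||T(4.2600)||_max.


||T(4.2600)|| <= 2 * exp(1.6800 * 4.2600)
= 2 * exp(7.1568)
= 2 * 1282.7994
= 2565.5988

2565.5988


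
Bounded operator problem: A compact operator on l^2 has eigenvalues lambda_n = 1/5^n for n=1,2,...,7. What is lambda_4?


The eigenvalue formula gives lambda_4 = 1/5^4
= 1/625
= 0.0016

0.0016


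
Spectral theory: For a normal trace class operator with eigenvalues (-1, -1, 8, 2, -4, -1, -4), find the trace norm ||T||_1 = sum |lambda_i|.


For a normal operator, singular values equal |eigenvalues|.
Trace norm = sum |lambda_i| = 1 + 1 + 8 + 2 + 4 + 1 + 4
= 21

21


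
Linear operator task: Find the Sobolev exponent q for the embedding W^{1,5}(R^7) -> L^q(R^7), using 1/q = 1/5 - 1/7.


Using the Sobolev embedding formula: 1/q = 1/p - k/n
1/q = 1/5 - 1/7 = 2/35
q = 1/(2/35) = 35/2 = 17.5000

17.5000


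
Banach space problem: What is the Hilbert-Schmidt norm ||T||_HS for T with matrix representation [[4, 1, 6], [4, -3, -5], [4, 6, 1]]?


The Hilbert-Schmidt norm is sqrt(sum of squares of all entries).
Sum of squares = 4^2 + 1^2 + 6^2 + 4^2 + (-3)^2 + (-5)^2 + 4^2 + 6^2 + 1^2
= 16 + 1 + 36 + 16 + 9 + 25 + 16 + 36 + 1 = 156
||T||_HS = sqrt(156) = 12.4900

12.4900


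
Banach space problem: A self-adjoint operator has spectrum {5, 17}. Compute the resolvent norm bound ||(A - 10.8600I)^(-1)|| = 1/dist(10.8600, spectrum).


dist(10.8600, {5, 17}) = min(|10.8600 - 5|, |10.8600 - 17|)
= min(5.8600, 6.1400) = 5.8600
Resolvent bound = 1/5.8600 = 0.1706

0.1706


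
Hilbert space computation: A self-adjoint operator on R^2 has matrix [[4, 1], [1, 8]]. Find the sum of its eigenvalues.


For a self-adjoint (symmetric) matrix, the eigenvalues are real.
The sum of eigenvalues equals the trace of the matrix.
trace = 4 + 8 = 12

12


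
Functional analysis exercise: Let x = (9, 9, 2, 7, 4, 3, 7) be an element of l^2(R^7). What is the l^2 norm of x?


The l^2 norm = (sum |x_i|^2)^(1/2)
Sum of 2th powers = 81 + 81 + 4 + 49 + 16 + 9 + 49 = 289
||x||_2 = (289)^(1/2) = 17.0000

17.0000


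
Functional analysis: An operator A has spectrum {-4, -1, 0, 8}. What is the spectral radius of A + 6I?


Spectrum of A + 6I = {2, 5, 6, 14}
Spectral radius = max |lambda| over the shifted spectrum
= max(2, 5, 6, 14) = 14

14


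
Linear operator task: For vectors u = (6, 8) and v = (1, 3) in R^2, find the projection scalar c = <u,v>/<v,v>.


Computing <u,v> = 6*1 + 8*3 = 30
Computing <v,v> = 1^2 + 3^2 = 10
Projection coefficient = 30/10 = 3.0000

3.0000


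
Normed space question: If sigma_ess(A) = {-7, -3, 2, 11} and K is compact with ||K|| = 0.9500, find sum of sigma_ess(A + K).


By Weyl's theorem, the essential spectrum is invariant under compact perturbations.
sigma_ess(A + K) = sigma_ess(A) = {-7, -3, 2, 11}
Sum = -7 + -3 + 2 + 11 = 3

3


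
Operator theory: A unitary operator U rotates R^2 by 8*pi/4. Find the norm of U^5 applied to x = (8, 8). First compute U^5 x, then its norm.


U is a rotation by theta = 8*pi/4
U^5 = rotation by 5*theta = 40*pi/4 = 0*pi/4 (mod 2*pi)
cos(0*pi/4) = 1.0000, sin(0*pi/4) = 0.0000
U^5 x = (1.0000 * 8 - 0.0000 * 8, 0.0000 * 8 + 1.0000 * 8)
= (8.0000, 8.0000)
||U^5 x|| = sqrt(8.0000^2 + 8.0000^2) = sqrt(128.0000) = 11.3137

11.3137


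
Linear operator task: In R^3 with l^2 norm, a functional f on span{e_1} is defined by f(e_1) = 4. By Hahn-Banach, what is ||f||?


The norm of f is given by ||f|| = sup_{||x||=1} |f(x)|.
On span{e_1}, ||e_1|| = 1, so ||f|| = |f(e_1)| / ||e_1||
= |4| / 1 = 4.0000

4.0000


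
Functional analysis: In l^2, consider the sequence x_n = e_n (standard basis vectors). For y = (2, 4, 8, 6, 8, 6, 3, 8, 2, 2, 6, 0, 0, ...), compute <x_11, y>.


x_11 = e_11 is the standard basis vector with 1 in position 11.
<x_11, y> = y_11 = 6
As n -> infinity, <x_n, y> -> 0, confirming weak convergence of (x_n) to 0.

6


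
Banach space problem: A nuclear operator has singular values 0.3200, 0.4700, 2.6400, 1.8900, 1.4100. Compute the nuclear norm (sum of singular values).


The nuclear norm is the sum of all singular values.
||T||_1 = 0.3200 + 0.4700 + 2.6400 + 1.8900 + 1.4100
= 6.7300

6.7300


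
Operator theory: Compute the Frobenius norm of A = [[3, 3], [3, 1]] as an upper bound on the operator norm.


||A||_F^2 = sum a_ij^2
= 3^2 + 3^2 + 3^2 + 1^2
= 9 + 9 + 9 + 1 = 28
||A||_F = sqrt(28) = 5.2915

5.2915


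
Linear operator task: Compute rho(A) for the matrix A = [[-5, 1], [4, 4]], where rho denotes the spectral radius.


For a 2x2 matrix, eigenvalues satisfy lambda^2 - (trace)*lambda + det = 0
trace = -5 + 4 = -1
det = -5*4 - 1*4 = -24
discriminant = (-1)^2 - 4*(-24) = 97
spectral radius = max |eigenvalue| = 5.4244

5.4244


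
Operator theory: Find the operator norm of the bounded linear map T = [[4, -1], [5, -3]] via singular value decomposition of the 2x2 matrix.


A^T A = [[41, -19], [-19, 10]]
trace(A^T A) = 51, det(A^T A) = 49
discriminant = 51^2 - 4*49 = 2405
Largest eigenvalue of A^T A = (trace + sqrt(disc))/2 = 50.0204
||T|| = sqrt(50.0204) = 7.0725

7.0725


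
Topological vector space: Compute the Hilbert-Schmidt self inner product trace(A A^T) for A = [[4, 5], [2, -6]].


trace(A * A^T) = sum of squares of all entries
= 4^2 + 5^2 + 2^2 + (-6)^2
= 16 + 25 + 4 + 36
= 81

81


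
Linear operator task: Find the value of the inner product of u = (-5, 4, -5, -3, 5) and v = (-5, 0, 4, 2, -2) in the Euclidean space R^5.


Computing the standard inner product <u, v> = sum u_i * v_i
= -5*-5 + 4*0 + -5*4 + -3*2 + 5*-2
= 25 + 0 + -20 + -6 + -10
= -11

-11


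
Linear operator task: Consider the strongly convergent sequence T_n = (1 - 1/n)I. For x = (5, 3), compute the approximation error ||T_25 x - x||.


T_25 x - x = (1 - 1/25)x - x = -x/25
||x|| = sqrt(34) = 5.8310
||T_25 x - x|| = ||x||/25 = 5.8310/25 = 0.2332

0.2332


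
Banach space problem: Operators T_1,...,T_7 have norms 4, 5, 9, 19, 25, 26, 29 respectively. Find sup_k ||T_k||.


By the Uniform Boundedness Principle, the supremum of norms is finite.
sup_k ||T_k|| = max(4, 5, 9, 19, 25, 26, 29) = 29

29


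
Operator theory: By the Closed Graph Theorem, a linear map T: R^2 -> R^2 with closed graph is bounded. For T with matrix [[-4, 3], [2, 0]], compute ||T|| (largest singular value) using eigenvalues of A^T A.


A^T A = [[20, -12], [-12, 9]]
trace(A^T A) = 29, det(A^T A) = 36
discriminant = 29^2 - 4*36 = 697
Largest eigenvalue of A^T A = (trace + sqrt(disc))/2 = 27.7004
||T|| = sqrt(27.7004) = 5.2631

5.2631


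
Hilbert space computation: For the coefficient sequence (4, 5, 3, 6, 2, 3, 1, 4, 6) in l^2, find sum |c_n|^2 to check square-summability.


sum |c_n|^2 = 4^2 + 5^2 + 3^2 + 6^2 + 2^2 + 3^2 + 1^2 + 4^2 + 6^2
= 16 + 25 + 9 + 36 + 4 + 9 + 1 + 16 + 36
= 152

152


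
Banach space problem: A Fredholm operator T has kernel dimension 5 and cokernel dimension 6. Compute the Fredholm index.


The Fredholm index is defined as ind(T) = dim(ker T) - dim(coker T)
= 5 - 6
= -1

-1


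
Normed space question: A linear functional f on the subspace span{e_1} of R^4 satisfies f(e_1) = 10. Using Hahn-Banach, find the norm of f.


The norm of f is given by ||f|| = sup_{||x||=1} |f(x)|.
On span{e_1}, ||e_1|| = 1, so ||f|| = |f(e_1)| / ||e_1||
= |10| / 1 = 10.0000

10.0000


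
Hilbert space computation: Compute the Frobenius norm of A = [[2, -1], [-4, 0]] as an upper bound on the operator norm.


||A||_F^2 = sum a_ij^2
= 2^2 + (-1)^2 + (-4)^2 + 0^2
= 4 + 1 + 16 + 0 = 21
||A||_F = sqrt(21) = 4.5826

4.5826


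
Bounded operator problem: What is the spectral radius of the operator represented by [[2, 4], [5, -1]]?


For a 2x2 matrix, eigenvalues satisfy lambda^2 - (trace)*lambda + det = 0
trace = 2 + -1 = 1
det = 2*-1 - 4*5 = -22
discriminant = 1^2 - 4*(-22) = 89
spectral radius = max |eigenvalue| = 5.2170

5.2170


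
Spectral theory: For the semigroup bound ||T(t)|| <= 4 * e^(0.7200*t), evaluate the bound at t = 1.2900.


||T(1.2900)|| <= 4 * exp(0.7200 * 1.2900)
= 4 * exp(0.9288)
= 4 * 2.5315
= 10.1259

10.1259


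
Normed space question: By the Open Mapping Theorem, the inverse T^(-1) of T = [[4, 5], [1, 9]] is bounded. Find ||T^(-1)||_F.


det(T) = 4*9 - 5*1 = 31
T^(-1) = (1/31) * [[9, -5], [-1, 4]] = [[0.2903, -0.1613], [-0.0323, 0.1290]]
||T^(-1)||_F^2 = 0.2903^2 + (-0.1613)^2 + (-0.0323)^2 + 0.1290^2 = 0.1280
||T^(-1)||_F = sqrt(0.1280) = 0.3578

0.3578


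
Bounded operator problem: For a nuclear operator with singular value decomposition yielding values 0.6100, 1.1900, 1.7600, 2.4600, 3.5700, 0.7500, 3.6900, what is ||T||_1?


The nuclear norm is the sum of all singular values.
||T||_1 = 0.6100 + 1.1900 + 1.7600 + 2.4600 + 3.5700 + 0.7500 + 3.6900
= 14.0300

14.0300


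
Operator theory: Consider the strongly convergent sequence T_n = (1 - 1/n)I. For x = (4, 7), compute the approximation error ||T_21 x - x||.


T_21 x - x = (1 - 1/21)x - x = -x/21
||x|| = sqrt(65) = 8.0623
||T_21 x - x|| = ||x||/21 = 8.0623/21 = 0.3839

0.3839


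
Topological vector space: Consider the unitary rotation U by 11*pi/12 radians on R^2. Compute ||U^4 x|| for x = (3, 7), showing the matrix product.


U is a rotation by theta = 11*pi/12
U^4 = rotation by 4*theta = 44*pi/12 = 20*pi/12 (mod 2*pi)
cos(20*pi/12) = 0.5000, sin(20*pi/12) = -0.8660
U^4 x = (0.5000 * 3 - -0.8660 * 7, -0.8660 * 3 + 0.5000 * 7)
= (7.5622, 0.9019)
||U^4 x|| = sqrt(7.5622^2 + 0.9019^2) = sqrt(58.0000) = 7.6158

7.6158


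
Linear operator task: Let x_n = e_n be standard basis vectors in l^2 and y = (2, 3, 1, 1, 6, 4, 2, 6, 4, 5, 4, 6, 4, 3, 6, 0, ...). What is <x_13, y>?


x_13 = e_13 is the standard basis vector with 1 in position 13.
<x_13, y> = y_13 = 4
As n -> infinity, <x_n, y> -> 0, confirming weak convergence of (x_n) to 0.

4


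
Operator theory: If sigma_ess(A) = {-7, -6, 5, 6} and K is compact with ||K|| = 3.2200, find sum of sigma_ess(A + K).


By Weyl's theorem, the essential spectrum is invariant under compact perturbations.
sigma_ess(A + K) = sigma_ess(A) = {-7, -6, 5, 6}
Sum = -7 + -6 + 5 + 6 = -2

-2


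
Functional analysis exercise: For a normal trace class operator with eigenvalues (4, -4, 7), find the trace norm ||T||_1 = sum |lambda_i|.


For a normal operator, singular values equal |eigenvalues|.
Trace norm = sum |lambda_i| = 4 + 4 + 7
= 15

15


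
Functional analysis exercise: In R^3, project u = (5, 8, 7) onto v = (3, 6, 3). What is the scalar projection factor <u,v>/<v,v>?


Computing <u,v> = 5*3 + 8*6 + 7*3 = 84
Computing <v,v> = 3^2 + 6^2 + 3^2 = 54
Projection coefficient = 84/54 = 1.5556

1.5556


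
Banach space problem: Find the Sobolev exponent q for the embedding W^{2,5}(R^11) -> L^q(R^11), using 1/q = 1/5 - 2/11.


Using the Sobolev embedding formula: 1/q = 1/p - k/n
1/q = 1/5 - 2/11 = 1/55
q = 1/(1/55) = 55

55.0000


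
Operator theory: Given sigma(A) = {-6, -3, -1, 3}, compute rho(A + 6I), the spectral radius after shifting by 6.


Spectrum of A + 6I = {0, 3, 5, 9}
Spectral radius = max |lambda| over the shifted spectrum
= max(0, 3, 5, 9) = 9

9


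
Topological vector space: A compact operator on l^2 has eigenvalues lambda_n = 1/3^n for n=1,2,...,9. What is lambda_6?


The eigenvalue formula gives lambda_6 = 1/3^6
= 1/729
= 0.0014

0.0014


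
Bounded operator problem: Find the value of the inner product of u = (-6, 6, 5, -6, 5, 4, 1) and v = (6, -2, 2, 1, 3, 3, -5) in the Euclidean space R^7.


Computing the standard inner product <u, v> = sum u_i * v_i
= -6*6 + 6*-2 + 5*2 + -6*1 + 5*3 + 4*3 + 1*-5
= -36 + -12 + 10 + -6 + 15 + 12 + -5
= -22

-22


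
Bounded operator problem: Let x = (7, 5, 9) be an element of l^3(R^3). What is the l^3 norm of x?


The l^3 norm = (sum |x_i|^3)^(1/3)
Sum of 3th powers = 343 + 125 + 729 = 1197
||x||_3 = (1197)^(1/3) = 10.6177

10.6177


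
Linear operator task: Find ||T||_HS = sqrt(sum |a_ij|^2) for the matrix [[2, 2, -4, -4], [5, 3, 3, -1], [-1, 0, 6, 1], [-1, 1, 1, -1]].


The Hilbert-Schmidt norm is sqrt(sum of squares of all entries).
Sum of squares = 2^2 + 2^2 + (-4)^2 + (-4)^2 + 5^2 + 3^2 + 3^2 + (-1)^2 + (-1)^2 + 0^2 + 6^2 + 1^2 + (-1)^2 + 1^2 + 1^2 + (-1)^2
= 4 + 4 + 16 + 16 + 25 + 9 + 9 + 1 + 1 + 0 + 36 + 1 + 1 + 1 + 1 + 1 = 126
||T||_HS = sqrt(126) = 11.2250

11.2250


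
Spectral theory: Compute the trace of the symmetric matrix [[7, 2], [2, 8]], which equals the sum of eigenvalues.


For a self-adjoint (symmetric) matrix, the eigenvalues are real.
The sum of eigenvalues equals the trace of the matrix.
trace = 7 + 8 = 15

15


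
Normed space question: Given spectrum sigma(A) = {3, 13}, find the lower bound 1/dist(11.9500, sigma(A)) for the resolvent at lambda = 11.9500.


dist(11.9500, {3, 13}) = min(|11.9500 - 3|, |11.9500 - 13|)
= min(8.9500, 1.0500) = 1.0500
Resolvent bound = 1/1.0500 = 0.9524

0.9524


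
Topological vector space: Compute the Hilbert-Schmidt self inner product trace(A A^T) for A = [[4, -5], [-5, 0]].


trace(A * A^T) = sum of squares of all entries
= 4^2 + (-5)^2 + (-5)^2 + 0^2
= 16 + 25 + 25 + 0
= 66

66


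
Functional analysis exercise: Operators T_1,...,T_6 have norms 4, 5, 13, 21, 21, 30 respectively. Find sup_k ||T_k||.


By the Uniform Boundedness Principle, the supremum of norms is finite.
sup_k ||T_k|| = max(4, 5, 13, 21, 21, 30) = 30

30


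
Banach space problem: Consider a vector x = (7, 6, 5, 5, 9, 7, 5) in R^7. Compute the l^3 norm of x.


The l^3 norm = (sum |x_i|^3)^(1/3)
Sum of 3th powers = 343 + 216 + 125 + 125 + 729 + 343 + 125 = 2006
||x||_3 = (2006)^(1/3) = 12.6118

12.6118


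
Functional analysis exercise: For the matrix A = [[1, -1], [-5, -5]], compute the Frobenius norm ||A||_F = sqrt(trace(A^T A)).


||A||_F^2 = sum a_ij^2
= 1^2 + (-1)^2 + (-5)^2 + (-5)^2
= 1 + 1 + 25 + 25 = 52
||A||_F = sqrt(52) = 7.2111

7.2111


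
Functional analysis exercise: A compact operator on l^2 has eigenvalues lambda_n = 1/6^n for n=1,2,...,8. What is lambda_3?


The eigenvalue formula gives lambda_3 = 1/6^3
= 1/216
= 0.0046

0.0046


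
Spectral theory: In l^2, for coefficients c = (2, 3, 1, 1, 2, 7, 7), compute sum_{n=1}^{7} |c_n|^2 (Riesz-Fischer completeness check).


sum |c_n|^2 = 2^2 + 3^2 + 1^2 + 1^2 + 2^2 + 7^2 + 7^2
= 4 + 9 + 1 + 1 + 4 + 49 + 49
= 117

117


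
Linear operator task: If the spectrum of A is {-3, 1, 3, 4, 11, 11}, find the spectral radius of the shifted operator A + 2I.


Spectrum of A + 2I = {-1, 3, 5, 6, 13, 13}
Spectral radius = max |lambda| over the shifted spectrum
= max(1, 3, 5, 6, 13, 13) = 13

13


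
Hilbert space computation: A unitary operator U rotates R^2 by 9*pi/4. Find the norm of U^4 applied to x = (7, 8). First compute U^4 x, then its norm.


U is a rotation by theta = 9*pi/4
U^4 = rotation by 4*theta = 36*pi/4 = 4*pi/4 (mod 2*pi)
cos(4*pi/4) = -1.0000, sin(4*pi/4) = 0.0000
U^4 x = (-1.0000 * 7 - 0.0000 * 8, 0.0000 * 7 + -1.0000 * 8)
= (-7.0000, -8.0000)
||U^4 x|| = sqrt((-7.0000)^2 + (-8.0000)^2) = sqrt(113.0000) = 10.6301

10.6301


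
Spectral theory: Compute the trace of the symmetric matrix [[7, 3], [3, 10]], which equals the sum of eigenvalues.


For a self-adjoint (symmetric) matrix, the eigenvalues are real.
The sum of eigenvalues equals the trace of the matrix.
trace = 7 + 10 = 17

17


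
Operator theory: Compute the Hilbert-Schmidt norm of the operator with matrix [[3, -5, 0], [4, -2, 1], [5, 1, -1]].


The Hilbert-Schmidt norm is sqrt(sum of squares of all entries).
Sum of squares = 3^2 + (-5)^2 + 0^2 + 4^2 + (-2)^2 + 1^2 + 5^2 + 1^2 + (-1)^2
= 9 + 25 + 0 + 16 + 4 + 1 + 25 + 1 + 1 = 82
||T||_HS = sqrt(82) = 9.0554

9.0554


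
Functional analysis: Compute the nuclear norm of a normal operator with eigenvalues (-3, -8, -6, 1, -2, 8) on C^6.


For a normal operator, singular values equal |eigenvalues|.
Trace norm = sum |lambda_i| = 3 + 8 + 6 + 1 + 2 + 8
= 28

28


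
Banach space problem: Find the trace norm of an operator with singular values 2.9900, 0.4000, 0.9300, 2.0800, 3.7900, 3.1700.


The nuclear norm is the sum of all singular values.
||T||_1 = 2.9900 + 0.4000 + 0.9300 + 2.0800 + 3.7900 + 3.1700
= 13.3600

13.3600


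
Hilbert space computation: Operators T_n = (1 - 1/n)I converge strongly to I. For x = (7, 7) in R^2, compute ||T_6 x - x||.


T_6 x - x = (1 - 1/6)x - x = -x/6
||x|| = sqrt(98) = 9.8995
||T_6 x - x|| = ||x||/6 = 9.8995/6 = 1.6499

1.6499


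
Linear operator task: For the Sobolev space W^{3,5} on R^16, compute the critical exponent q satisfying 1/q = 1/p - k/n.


Using the Sobolev embedding formula: 1/q = 1/p - k/n
1/q = 1/5 - 3/16 = 1/80
q = 1/(1/80) = 80

80.0000


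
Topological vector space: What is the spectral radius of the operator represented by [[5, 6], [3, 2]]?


For a 2x2 matrix, eigenvalues satisfy lambda^2 - (trace)*lambda + det = 0
trace = 5 + 2 = 7
det = 5*2 - 6*3 = -8
discriminant = 7^2 - 4*(-8) = 81
spectral radius = max |eigenvalue| = 8.0000

8.0000


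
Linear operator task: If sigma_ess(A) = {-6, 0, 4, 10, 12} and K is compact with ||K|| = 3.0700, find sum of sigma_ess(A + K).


By Weyl's theorem, the essential spectrum is invariant under compact perturbations.
sigma_ess(A + K) = sigma_ess(A) = {-6, 0, 4, 10, 12}
Sum = -6 + 0 + 4 + 10 + 12 = 20

20


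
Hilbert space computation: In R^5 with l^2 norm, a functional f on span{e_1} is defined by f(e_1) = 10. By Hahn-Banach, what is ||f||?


The norm of f is given by ||f|| = sup_{||x||=1} |f(x)|.
On span{e_1}, ||e_1|| = 1, so ||f|| = |f(e_1)| / ||e_1||
= |10| / 1 = 10.0000

10.0000


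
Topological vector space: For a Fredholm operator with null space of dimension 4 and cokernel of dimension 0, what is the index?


The Fredholm index is defined as ind(T) = dim(ker T) - dim(coker T)
= 4 - 0
= 4

4


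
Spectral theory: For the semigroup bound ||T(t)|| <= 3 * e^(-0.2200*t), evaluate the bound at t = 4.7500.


||T(4.7500)|| <= 3 * exp(-0.2200 * 4.7500)
= 3 * exp(-1.0450)
= 3 * 0.3517
= 1.0551

1.0551


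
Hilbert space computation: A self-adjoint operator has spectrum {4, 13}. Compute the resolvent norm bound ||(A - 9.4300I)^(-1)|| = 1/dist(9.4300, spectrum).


dist(9.4300, {4, 13}) = min(|9.4300 - 4|, |9.4300 - 13|)
= min(5.4300, 3.5700) = 3.5700
Resolvent bound = 1/3.5700 = 0.2801

0.2801


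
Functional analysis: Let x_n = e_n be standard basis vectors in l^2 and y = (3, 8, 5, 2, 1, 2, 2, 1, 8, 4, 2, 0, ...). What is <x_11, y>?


x_11 = e_11 is the standard basis vector with 1 in position 11.
<x_11, y> = y_11 = 2
As n -> infinity, <x_n, y> -> 0, confirming weak convergence of (x_n) to 0.

2


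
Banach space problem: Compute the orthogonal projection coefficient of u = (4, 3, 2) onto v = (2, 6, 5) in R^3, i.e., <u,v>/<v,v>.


Computing <u,v> = 4*2 + 3*6 + 2*5 = 36
Computing <v,v> = 2^2 + 6^2 + 5^2 = 65
Projection coefficient = 36/65 = 0.5538

0.5538


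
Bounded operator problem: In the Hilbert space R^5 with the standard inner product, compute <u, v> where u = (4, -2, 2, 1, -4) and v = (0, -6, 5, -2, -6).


Computing the standard inner product <u, v> = sum u_i * v_i
= 4*0 + -2*-6 + 2*5 + 1*-2 + -4*-6
= 0 + 12 + 10 + -2 + 24
= 44

44


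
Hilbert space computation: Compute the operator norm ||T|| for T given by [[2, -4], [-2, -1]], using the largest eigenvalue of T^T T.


A^T A = [[8, -6], [-6, 17]]
trace(A^T A) = 25, det(A^T A) = 100
discriminant = 25^2 - 4*100 = 225
Largest eigenvalue of A^T A = (trace + sqrt(disc))/2 = 20.0000
||T|| = sqrt(20.0000) = 4.4721

4.4721


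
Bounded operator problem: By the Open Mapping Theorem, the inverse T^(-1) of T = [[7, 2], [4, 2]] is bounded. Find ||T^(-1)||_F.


det(T) = 7*2 - 2*4 = 6
T^(-1) = (1/6) * [[2, -2], [-4, 7]] = [[0.3333, -0.3333], [-0.6667, 1.1667]]
||T^(-1)||_F^2 = 0.3333^2 + (-0.3333)^2 + (-0.6667)^2 + 1.1667^2 = 2.0278
||T^(-1)||_F = sqrt(2.0278) = 1.4240

1.4240


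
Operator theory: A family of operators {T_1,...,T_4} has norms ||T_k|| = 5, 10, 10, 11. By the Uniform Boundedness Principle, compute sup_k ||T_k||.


By the Uniform Boundedness Principle, the supremum of norms is finite.
sup_k ||T_k|| = max(5, 10, 10, 11) = 11

11


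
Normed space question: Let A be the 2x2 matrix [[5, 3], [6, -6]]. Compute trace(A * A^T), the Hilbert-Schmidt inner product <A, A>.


trace(A * A^T) = sum of squares of all entries
= 5^2 + 3^2 + 6^2 + (-6)^2
= 25 + 9 + 36 + 36
= 106

106


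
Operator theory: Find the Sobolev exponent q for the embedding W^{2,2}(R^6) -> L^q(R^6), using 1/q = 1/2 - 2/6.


Using the Sobolev embedding formula: 1/q = 1/p - k/n
1/q = 1/2 - 2/6 = 1/6
q = 1/(1/6) = 6

6.0000


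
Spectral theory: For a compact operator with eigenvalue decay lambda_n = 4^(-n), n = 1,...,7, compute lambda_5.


The eigenvalue formula gives lambda_5 = 1/4^5
= 1/1024
= 9.7656e-04

9.7656e-04


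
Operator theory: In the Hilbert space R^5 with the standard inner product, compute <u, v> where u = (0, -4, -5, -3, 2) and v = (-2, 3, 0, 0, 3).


Computing the standard inner product <u, v> = sum u_i * v_i
= 0*-2 + -4*3 + -5*0 + -3*0 + 2*3
= 0 + -12 + 0 + 0 + 6
= -6

-6


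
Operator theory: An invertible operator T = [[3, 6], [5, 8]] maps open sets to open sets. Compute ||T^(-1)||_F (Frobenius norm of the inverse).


det(T) = 3*8 - 6*5 = -6
T^(-1) = (1/-6) * [[8, -6], [-5, 3]] = [[-1.3333, 1.0000], [0.8333, -0.5000]]
||T^(-1)||_F^2 = (-1.3333)^2 + 1.0000^2 + 0.8333^2 + (-0.5000)^2 = 3.7222
||T^(-1)||_F = sqrt(3.7222) = 1.9293

1.9293


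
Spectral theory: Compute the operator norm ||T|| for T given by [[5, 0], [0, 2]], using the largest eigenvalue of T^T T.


A^T A = [[25, 0], [0, 4]]
trace(A^T A) = 29, det(A^T A) = 100
discriminant = 29^2 - 4*100 = 441
Largest eigenvalue of A^T A = (trace + sqrt(disc))/2 = 25.0000
||T|| = sqrt(25.0000) = 5.0000

5.0000


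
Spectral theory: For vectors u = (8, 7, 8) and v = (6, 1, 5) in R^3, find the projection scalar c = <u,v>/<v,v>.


Computing <u,v> = 8*6 + 7*1 + 8*5 = 95
Computing <v,v> = 6^2 + 1^2 + 5^2 = 62
Projection coefficient = 95/62 = 1.5323

1.5323


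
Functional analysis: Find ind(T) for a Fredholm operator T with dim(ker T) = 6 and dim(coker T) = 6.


The Fredholm index is defined as ind(T) = dim(ker T) - dim(coker T)
= 6 - 6
= 0

0


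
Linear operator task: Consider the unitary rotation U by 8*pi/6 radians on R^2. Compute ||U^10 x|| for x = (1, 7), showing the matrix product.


U is a rotation by theta = 8*pi/6
U^10 = rotation by 10*theta = 80*pi/6 = 8*pi/6 (mod 2*pi)
cos(8*pi/6) = -0.5000, sin(8*pi/6) = -0.8660
U^10 x = (-0.5000 * 1 - -0.8660 * 7, -0.8660 * 1 + -0.5000 * 7)
= (5.5622, -4.3660)
||U^10 x|| = sqrt(5.5622^2 + (-4.3660)^2) = sqrt(50.0000) = 7.0711

7.0711


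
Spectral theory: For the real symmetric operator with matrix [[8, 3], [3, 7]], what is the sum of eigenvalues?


For a self-adjoint (symmetric) matrix, the eigenvalues are real.
The sum of eigenvalues equals the trace of the matrix.
trace = 8 + 7 = 15

15


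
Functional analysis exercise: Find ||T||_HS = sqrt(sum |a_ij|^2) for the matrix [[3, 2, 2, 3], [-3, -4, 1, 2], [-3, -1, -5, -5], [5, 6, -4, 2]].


The Hilbert-Schmidt norm is sqrt(sum of squares of all entries).
Sum of squares = 3^2 + 2^2 + 2^2 + 3^2 + (-3)^2 + (-4)^2 + 1^2 + 2^2 + (-3)^2 + (-1)^2 + (-5)^2 + (-5)^2 + 5^2 + 6^2 + (-4)^2 + 2^2
= 9 + 4 + 4 + 9 + 9 + 16 + 1 + 4 + 9 + 1 + 25 + 25 + 25 + 36 + 16 + 4 = 197
||T||_HS = sqrt(197) = 14.0357

14.0357


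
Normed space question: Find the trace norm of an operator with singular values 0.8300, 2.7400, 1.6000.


The nuclear norm is the sum of all singular values.
||T||_1 = 0.8300 + 2.7400 + 1.6000
= 5.1700

5.1700


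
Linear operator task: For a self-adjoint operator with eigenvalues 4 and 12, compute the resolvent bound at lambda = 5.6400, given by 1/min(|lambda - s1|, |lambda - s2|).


dist(5.6400, {4, 12}) = min(|5.6400 - 4|, |5.6400 - 12|)
= min(1.6400, 6.3600) = 1.6400
Resolvent bound = 1/1.6400 = 0.6098

0.6098


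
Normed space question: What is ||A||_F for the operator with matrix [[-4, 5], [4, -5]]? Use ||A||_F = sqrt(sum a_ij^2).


||A||_F^2 = sum a_ij^2
= (-4)^2 + 5^2 + 4^2 + (-5)^2
= 16 + 25 + 16 + 25 = 82
||A||_F = sqrt(82) = 9.0554

9.0554


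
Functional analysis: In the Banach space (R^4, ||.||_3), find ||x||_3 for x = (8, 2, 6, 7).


The l^3 norm = (sum |x_i|^3)^(1/3)
Sum of 3th powers = 512 + 8 + 216 + 343 = 1079
||x||_3 = (1079)^(1/3) = 10.2567

10.2567


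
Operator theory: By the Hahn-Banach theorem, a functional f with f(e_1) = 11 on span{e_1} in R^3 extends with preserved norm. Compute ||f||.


The norm of f is given by ||f|| = sup_{||x||=1} |f(x)|.
On span{e_1}, ||e_1|| = 1, so ||f|| = |f(e_1)| / ||e_1||
= |11| / 1 = 11.0000

11.0000


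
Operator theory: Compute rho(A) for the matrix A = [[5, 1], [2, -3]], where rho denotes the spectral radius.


For a 2x2 matrix, eigenvalues satisfy lambda^2 - (trace)*lambda + det = 0
trace = 5 + -3 = 2
det = 5*-3 - 1*2 = -17
discriminant = 2^2 - 4*(-17) = 72
spectral radius = max |eigenvalue| = 5.2426

5.2426


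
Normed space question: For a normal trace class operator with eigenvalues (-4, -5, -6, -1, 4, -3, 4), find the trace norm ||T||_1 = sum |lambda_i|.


For a normal operator, singular values equal |eigenvalues|.
Trace norm = sum |lambda_i| = 4 + 5 + 6 + 1 + 4 + 3 + 4
= 27

27


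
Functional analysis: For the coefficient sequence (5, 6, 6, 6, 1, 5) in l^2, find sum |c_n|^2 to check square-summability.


sum |c_n|^2 = 5^2 + 6^2 + 6^2 + 6^2 + 1^2 + 5^2
= 25 + 36 + 36 + 36 + 1 + 25
= 159

159


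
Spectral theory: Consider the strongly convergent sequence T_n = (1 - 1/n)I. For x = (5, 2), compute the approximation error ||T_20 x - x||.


T_20 x - x = (1 - 1/20)x - x = -x/20
||x|| = sqrt(29) = 5.3852
||T_20 x - x|| = ||x||/20 = 5.3852/20 = 0.2693

0.2693


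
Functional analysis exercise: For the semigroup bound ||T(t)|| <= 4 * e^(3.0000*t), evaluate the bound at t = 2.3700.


||T(2.3700)|| <= 4 * exp(3.0000 * 2.3700)
= 4 * exp(7.1100)
= 4 * 1224.1475
= 4896.5902

4896.5902


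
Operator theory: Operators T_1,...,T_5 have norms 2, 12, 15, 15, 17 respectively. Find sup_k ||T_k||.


By the Uniform Boundedness Principle, the supremum of norms is finite.
sup_k ||T_k|| = max(2, 12, 15, 15, 17) = 17

17


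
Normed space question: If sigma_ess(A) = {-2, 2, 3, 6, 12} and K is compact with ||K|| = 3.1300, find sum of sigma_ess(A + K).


By Weyl's theorem, the essential spectrum is invariant under compact perturbations.
sigma_ess(A + K) = sigma_ess(A) = {-2, 2, 3, 6, 12}
Sum = -2 + 2 + 3 + 6 + 12 = 21

21


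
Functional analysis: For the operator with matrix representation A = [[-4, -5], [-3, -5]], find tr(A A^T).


trace(A * A^T) = sum of squares of all entries
= (-4)^2 + (-5)^2 + (-3)^2 + (-5)^2
= 16 + 25 + 9 + 25
= 75

75


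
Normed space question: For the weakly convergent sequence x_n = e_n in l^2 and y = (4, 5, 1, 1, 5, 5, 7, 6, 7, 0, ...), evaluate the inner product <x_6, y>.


x_6 = e_6 is the standard basis vector with 1 in position 6.
<x_6, y> = y_6 = 5
As n -> infinity, <x_n, y> -> 0, confirming weak convergence of (x_n) to 0.

5


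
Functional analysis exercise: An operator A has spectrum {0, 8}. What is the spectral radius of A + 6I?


Spectrum of A + 6I = {6, 14}
Spectral radius = max |lambda| over the shifted spectrum
= max(6, 14) = 14

14


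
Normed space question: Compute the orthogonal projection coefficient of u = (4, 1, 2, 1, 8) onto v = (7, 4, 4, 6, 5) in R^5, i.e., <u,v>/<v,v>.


Computing <u,v> = 4*7 + 1*4 + 2*4 + 1*6 + 8*5 = 86
Computing <v,v> = 7^2 + 4^2 + 4^2 + 6^2 + 5^2 = 142
Projection coefficient = 86/142 = 0.6056

0.6056


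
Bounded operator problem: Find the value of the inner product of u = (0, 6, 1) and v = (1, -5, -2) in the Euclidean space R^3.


Computing the standard inner product <u, v> = sum u_i * v_i
= 0*1 + 6*-5 + 1*-2
= 0 + -30 + -2
= -32

-32


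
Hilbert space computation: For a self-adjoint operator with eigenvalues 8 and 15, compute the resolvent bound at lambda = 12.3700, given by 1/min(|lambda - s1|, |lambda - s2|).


dist(12.3700, {8, 15}) = min(|12.3700 - 8|, |12.3700 - 15|)
= min(4.3700, 2.6300) = 2.6300
Resolvent bound = 1/2.6300 = 0.3802

0.3802


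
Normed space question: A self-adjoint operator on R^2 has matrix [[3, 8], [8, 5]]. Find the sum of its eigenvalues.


For a self-adjoint (symmetric) matrix, the eigenvalues are real.
The sum of eigenvalues equals the trace of the matrix.
trace = 3 + 5 = 8

8


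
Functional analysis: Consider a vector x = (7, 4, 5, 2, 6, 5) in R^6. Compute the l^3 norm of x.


The l^3 norm = (sum |x_i|^3)^(1/3)
Sum of 3th powers = 343 + 64 + 125 + 8 + 216 + 125 = 881
||x||_3 = (881)^(1/3) = 9.5865

9.5865


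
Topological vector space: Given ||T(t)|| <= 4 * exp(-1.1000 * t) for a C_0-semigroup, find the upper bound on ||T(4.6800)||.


||T(4.6800)|| <= 4 * exp(-1.1000 * 4.6800)
= 4 * exp(-5.1480)
= 4 * 0.0058
= 0.0232

0.0232


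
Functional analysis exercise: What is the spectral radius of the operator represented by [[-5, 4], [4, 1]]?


For a 2x2 matrix, eigenvalues satisfy lambda^2 - (trace)*lambda + det = 0
trace = -5 + 1 = -4
det = -5*1 - 4*4 = -21
discriminant = (-4)^2 - 4*(-21) = 100
spectral radius = max |eigenvalue| = 7.0000

7.0000


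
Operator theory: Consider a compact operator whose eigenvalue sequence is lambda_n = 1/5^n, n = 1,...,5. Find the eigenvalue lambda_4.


The eigenvalue formula gives lambda_4 = 1/5^4
= 1/625
= 0.0016

0.0016


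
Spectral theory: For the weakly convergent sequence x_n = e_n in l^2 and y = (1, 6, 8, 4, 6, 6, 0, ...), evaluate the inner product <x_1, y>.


x_1 = e_1 is the standard basis vector with 1 in position 1.
<x_1, y> = y_1 = 1
As n -> infinity, <x_n, y> -> 0, confirming weak convergence of (x_n) to 0.

1


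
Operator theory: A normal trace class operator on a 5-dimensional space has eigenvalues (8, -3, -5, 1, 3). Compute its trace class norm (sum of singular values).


For a normal operator, singular values equal |eigenvalues|.
Trace norm = sum |lambda_i| = 8 + 3 + 5 + 1 + 3
= 20

20
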